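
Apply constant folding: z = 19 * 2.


19 * 2 = 38 at compile time
Optimized: z = 38


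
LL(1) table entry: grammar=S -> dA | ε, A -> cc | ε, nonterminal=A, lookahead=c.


For [A, c]: 'c' ∈ FIRST(cc)
Entry: A -> cc


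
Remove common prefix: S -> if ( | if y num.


Common prefix: 'if'
Factored: S -> if S', S' -> ( | y num


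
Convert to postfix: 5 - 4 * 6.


* has higher precedence, evaluate 4*6 first
Postfix: 5 4 6 * -


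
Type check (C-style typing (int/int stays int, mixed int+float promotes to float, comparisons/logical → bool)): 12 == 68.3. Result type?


Operand types: int == float
Rule: comparison yields bool
Result type: bool


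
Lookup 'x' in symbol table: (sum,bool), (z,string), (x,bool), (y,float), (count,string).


Lookup 'x' → type bool


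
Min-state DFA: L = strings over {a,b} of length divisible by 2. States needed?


Track length mod 2: states 0..1, accept at 0
Minimal DFA: 2 states


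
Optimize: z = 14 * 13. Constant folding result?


14 * 13 = 182 at compile time
Optimized: z = 182


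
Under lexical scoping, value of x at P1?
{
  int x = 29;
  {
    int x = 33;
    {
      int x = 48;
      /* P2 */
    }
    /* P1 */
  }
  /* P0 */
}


x declared in the same block as P1
x = 33


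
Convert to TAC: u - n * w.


Break into single-operator statements:
t1 = n * w
t2 = u - t1


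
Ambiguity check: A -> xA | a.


right-linear, alternatives start with distinct terminals 'x' vs 'a': unique leftmost derivation
Unambiguous


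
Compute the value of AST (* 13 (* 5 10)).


Evaluate inner: (* 5 10) = 50
Evaluate root: (* 13 50) = 650
Result: 650


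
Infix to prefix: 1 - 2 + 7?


left-to-right (same/higher precedence on left): tree is (+ (- 1 2) 7)
Prefix: + - 1 2 7


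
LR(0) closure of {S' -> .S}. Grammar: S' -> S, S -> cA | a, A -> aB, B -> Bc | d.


Start: S' -> .S
For each item with dot before a nonterminal B, add B -> .γ for every B-production
Closure: [S' -> .S, S -> .cA, S -> .a]


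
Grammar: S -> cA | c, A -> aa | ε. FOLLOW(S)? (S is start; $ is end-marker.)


$ ∈ FOLLOW(S). For each A -> αBβ: add FIRST(β)\{ε} to FOLLOW(B); if β nullable, add FOLLOW(A).
FOLLOW(S) = {$}


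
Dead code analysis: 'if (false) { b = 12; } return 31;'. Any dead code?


condition is constant false, so the whole block is unreachable
Dead: 'if (false) { b = 12; }'


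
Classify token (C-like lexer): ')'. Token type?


Pattern: delimiter/punctuation
Type: PUNCTUATION


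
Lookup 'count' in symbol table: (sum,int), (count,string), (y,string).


Lookup 'count' → type string


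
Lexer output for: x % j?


Scan left to right, longest-match per lexeme
Tokens: ID(x), OP(%), ID(j)


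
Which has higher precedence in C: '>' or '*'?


'*' is multiplicative (level 10); '>' is relational (level 7)
Higher level binds tighter
'*' has higher precedence than '>'


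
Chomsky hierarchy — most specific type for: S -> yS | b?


Right-linear: every RHS is a terminal or a terminal followed by one nonterminal
Classification: Type 3 (Regular)


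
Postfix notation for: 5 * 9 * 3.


Left to right (same or higher precedence on left)
Postfix: 5 9 * 3 *


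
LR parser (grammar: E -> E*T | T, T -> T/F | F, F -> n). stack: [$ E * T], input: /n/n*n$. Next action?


'/' can extend T; shift to build T -> T/F
Action: shift


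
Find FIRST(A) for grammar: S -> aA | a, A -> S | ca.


Per alternative of A: FIRST(S) = {a}; FIRST(ca) = {c}
FIRST(A) = {a, c}


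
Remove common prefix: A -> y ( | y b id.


Common prefix: 'y'
Factored: A -> y A', A' -> ( | b id


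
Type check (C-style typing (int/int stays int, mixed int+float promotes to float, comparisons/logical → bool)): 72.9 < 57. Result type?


Operand types: float < int
Rule: comparison yields bool
Result type: bool


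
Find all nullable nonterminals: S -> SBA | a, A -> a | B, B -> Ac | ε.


A nonterminal is nullable iff some alternative derives ε (directly, or every symbol in it is nullable)
Nullable: {A, B}


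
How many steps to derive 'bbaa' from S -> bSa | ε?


Derivation: S => bSa => bbSaa => bbaa
Steps: 3


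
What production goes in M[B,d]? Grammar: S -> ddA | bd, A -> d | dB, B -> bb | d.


For [B, d]: 'd' ∈ FIRST(d)
Entry: B -> d


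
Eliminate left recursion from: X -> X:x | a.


Left-recursive alternatives: X:x; non-recursive: a
Introduce X': X -> aX', X' -> :xX' | ε


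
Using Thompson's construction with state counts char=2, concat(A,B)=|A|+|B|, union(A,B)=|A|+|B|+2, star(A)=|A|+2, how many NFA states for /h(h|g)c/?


Syntax tree has 4 char leaf(s), 1 union(s), 0 star(s)
chars contribute 4×2 = 8; each union adds +2; each star adds +2
Total: 8 + 2 + 0 = 10 states


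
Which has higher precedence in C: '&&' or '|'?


'|' is bitwise OR (level 3); '&&' is logical AND (level 2)
Higher level binds tighter
'|' has higher precedence than '&&'


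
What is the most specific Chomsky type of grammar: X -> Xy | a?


Left-linear: every RHS is a terminal or one nonterminal followed by a terminal
Classification: Type 3 (Regular)


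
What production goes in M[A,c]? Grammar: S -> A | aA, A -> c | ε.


For [A, c]: 'c' ∈ FIRST(c)
Entry: A -> c


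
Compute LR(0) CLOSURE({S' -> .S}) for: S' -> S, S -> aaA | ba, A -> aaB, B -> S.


Start: S' -> .S
For each item with dot before a nonterminal B, add B -> .γ for every B-production
Closure: [S' -> .S, S -> .aaA, S -> .ba]


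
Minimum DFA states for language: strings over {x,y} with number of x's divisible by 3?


Track (count of x) mod 3: states 0..2, accept at 0
Minimal DFA: 3 states


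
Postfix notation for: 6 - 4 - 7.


Left to right (same or higher precedence on left)
Postfix: 6 4 - 7 -


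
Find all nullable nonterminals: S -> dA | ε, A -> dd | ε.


A nonterminal is nullable iff some alternative derives ε (directly, or every symbol in it is nullable)
Nullable: {A, S}


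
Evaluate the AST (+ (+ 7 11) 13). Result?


Evaluate inner: (+ 7 11) = 18
Evaluate root: (+ 18 13) = 31
Result: 31


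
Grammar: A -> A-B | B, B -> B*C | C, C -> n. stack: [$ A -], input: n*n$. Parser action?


no handle ('A-' is not any RHS); shift 'n'
Action: shift


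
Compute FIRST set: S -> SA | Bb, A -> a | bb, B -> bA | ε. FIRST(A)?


Per alternative of A: FIRST(a) = {a}; FIRST(bb) = {b}
FIRST(A) = {a, b}


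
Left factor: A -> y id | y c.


Common prefix: 'y'
Factored: A -> y A', A' -> id | c


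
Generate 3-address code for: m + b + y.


Break into single-operator statements:
t1 = m + b
t2 = t1 + y


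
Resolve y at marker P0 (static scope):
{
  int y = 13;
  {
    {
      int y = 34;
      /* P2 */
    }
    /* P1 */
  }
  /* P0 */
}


y declared in the same block as P0
y = 13


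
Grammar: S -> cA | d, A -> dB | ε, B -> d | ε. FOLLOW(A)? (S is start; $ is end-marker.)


$ ∈ FOLLOW(S). For each A -> αBβ: add FIRST(β)\{ε} to FOLLOW(B); if β nullable, add FOLLOW(A).
FOLLOW(A) = {$}


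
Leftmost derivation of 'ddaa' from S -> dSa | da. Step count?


Derivation: S => dSa => ddaa
Steps: 2


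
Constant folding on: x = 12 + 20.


12 + 20 = 32 at compile time
Optimized: x = 32


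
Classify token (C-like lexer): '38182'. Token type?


Pattern: digits only
Type: INTEGER_LITERAL


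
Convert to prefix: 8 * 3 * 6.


left-to-right (same/higher precedence on left): tree is (* (* 8 3) 6)
Prefix: * * 8 3 6


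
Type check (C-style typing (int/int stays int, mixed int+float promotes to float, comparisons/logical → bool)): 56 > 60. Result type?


Operand types: int > int
Rule: comparison yields bool
Result type: bool


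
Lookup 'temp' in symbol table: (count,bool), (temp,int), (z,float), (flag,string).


Lookup 'temp' → type int


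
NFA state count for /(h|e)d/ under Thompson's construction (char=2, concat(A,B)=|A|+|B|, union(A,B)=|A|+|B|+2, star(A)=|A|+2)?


Syntax tree has 3 char leaf(s), 1 union(s), 0 star(s)
chars contribute 3×2 = 6; each union adds +2; each star adds +2
Total: 6 + 2 + 0 = 8 states


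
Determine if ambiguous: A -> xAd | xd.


balanced x^n…d^n: each string has a unique parse
Unambiguous


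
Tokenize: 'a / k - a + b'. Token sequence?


Scan left to right, longest-match per lexeme
Tokens: ID(a), OP(/), ID(k), OP(-), ID(a), OP(+), ID(b)


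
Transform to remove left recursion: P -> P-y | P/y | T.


Left-recursive alternatives: P-y, P/y; non-recursive: T
Introduce P': P -> TP', P' -> -yP' | /yP' | ε


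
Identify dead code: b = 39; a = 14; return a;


b is assigned but never read
Dead: 'b = 39'


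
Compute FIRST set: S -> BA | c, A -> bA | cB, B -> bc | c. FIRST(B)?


Per alternative of B: FIRST(bc) = {b}; FIRST(c) = {c}
FIRST(B) = {b, c}


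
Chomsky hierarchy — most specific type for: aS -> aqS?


LHS has context (more than one symbol) and |LHS| ≤ |RHS|
Classification: Type 1 (Context-Sensitive)


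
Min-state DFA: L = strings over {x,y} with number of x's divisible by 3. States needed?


Track (count of x) mod 3: states 0..2, accept at 0
Minimal DFA: 3 states


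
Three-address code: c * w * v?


Break into single-operator statements:
t1 = c * w
t2 = t1 * v


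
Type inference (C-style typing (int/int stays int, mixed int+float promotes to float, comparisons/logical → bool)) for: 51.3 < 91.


Operand types: float < int
Rule: comparison yields bool
Result type: bool


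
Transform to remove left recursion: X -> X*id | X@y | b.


Left-recursive alternatives: X*id, X@y; non-recursive: b
Introduce X': X -> bX', X' -> *idX' | @yX' | ε


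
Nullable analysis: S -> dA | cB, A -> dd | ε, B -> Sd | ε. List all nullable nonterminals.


A nonterminal is nullable iff some alternative derives ε (directly, or every symbol in it is nullable)
Nullable: {A, B}


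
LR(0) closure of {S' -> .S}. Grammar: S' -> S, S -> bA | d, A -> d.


Start: S' -> .S
For each item with dot before a nonterminal B, add B -> .γ for every B-production
Closure: [S' -> .S, S -> .bA, S -> .d]


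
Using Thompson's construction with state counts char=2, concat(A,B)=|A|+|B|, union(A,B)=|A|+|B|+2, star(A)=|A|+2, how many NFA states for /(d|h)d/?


Syntax tree has 3 char leaf(s), 1 union(s), 0 star(s)
chars contribute 3×2 = 6; each union adds +2; each star adds +2
Total: 6 + 2 + 0 = 8 states


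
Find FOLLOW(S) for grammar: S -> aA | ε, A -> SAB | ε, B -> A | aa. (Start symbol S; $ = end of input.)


$ ∈ FOLLOW(S). For each A -> αBβ: add FIRST(β)\{ε} to FOLLOW(B); if β nullable, add FOLLOW(A).
FOLLOW(S) = {$, a}


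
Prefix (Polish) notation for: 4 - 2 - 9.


left-to-right (same/higher precedence on left): tree is (- (- 4 2) 9)
Prefix: - - 4 2 9


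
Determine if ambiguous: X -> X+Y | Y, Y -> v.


precedence layered via separate nonterminal Y: deterministic
Unambiguous


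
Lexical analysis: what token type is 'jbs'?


Pattern: letter/underscore followed by alphanumerics, not a keyword
Type: IDENTIFIER


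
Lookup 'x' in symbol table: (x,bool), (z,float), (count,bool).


Lookup 'x' → type bool


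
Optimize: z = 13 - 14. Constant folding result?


13 - 14 = -1 at compile time
Optimized: z = -1


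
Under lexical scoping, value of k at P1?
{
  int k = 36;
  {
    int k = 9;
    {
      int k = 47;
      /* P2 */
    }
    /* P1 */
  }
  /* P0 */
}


k declared in the same block as P1
k = 9


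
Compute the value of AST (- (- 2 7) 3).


Evaluate inner: (- 2 7) = -5
Evaluate root: (- -5 3) = -8
Result: -8


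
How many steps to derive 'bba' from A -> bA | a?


Derivation: A => bA => bbA => bba
Steps: 3


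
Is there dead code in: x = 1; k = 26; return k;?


x is assigned but never read
Dead: 'x = 1'


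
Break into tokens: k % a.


Scan left to right, longest-match per lexeme
Tokens: ID(k), OP(%), ID(a)


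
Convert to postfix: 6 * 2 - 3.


Left to right (same or higher precedence on left)
Postfix: 6 2 * 3 -


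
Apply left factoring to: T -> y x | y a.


Common prefix: 'y'
Factored: T -> y T', T' -> x | a


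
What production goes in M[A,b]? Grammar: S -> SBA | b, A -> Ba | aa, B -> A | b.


For [A, b]: 'b' ∈ FIRST(Ba)
Entry: A -> Ba


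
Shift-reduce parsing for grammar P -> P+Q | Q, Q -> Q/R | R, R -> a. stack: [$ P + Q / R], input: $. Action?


handle 'Q/R' on top
Action: reduce (Q -> Q/R)


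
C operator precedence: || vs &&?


'&&' is logical AND (level 2); '||' is logical OR (level 1)
Higher level binds tighter
'&&' has higher precedence than '||'


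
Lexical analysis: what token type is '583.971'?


Pattern: digits with a decimal point
Type: FLOAT_LITERAL


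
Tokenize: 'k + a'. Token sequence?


Scan left to right, longest-match per lexeme
Tokens: ID(k), OP(+), ID(a)


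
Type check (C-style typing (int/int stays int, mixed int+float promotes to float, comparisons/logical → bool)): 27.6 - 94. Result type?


Operand types: float - int
Rule: mixed int/float promotes to float; int/int stays int
Result type: float


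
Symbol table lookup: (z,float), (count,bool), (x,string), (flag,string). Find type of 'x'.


Lookup 'x' → type string


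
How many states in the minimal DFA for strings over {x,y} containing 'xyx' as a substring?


KMP-style automaton: 3 progress states + 1 absorbing accept = 4
Minimal DFA: 4 states


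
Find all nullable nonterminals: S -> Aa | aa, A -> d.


A nonterminal is nullable iff some alternative derives ε (directly, or every symbol in it is nullable)
Nullable: {}


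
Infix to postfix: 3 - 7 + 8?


Left to right (same or higher precedence on left)
Postfix: 3 7 - 8 +


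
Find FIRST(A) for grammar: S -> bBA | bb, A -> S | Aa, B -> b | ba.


Per alternative of A: FIRST(S) = {b}; FIRST(Aa) = {b}
FIRST(A) = {b}


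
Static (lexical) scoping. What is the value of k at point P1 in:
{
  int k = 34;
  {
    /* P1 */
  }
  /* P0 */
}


P1's block does not declare k; resolves to the enclosing declaration at depth 0
k = 34


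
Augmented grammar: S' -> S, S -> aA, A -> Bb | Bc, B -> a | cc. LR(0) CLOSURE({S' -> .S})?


Start: S' -> .S
For each item with dot before a nonterminal B, add B -> .γ for every B-production
Closure: [S' -> .S, S -> .aA]


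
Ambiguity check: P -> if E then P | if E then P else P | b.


dangling else: 'if E then if E then b else b' parses two ways
Ambiguous


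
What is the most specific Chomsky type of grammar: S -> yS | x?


Right-linear: every RHS is a terminal or a terminal followed by one nonterminal
Classification: Type 3 (Regular)


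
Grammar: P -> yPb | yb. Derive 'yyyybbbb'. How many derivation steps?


Derivation: P => yPb => yyPbb => yyyPbbb => yyyybbbb
Steps: 4


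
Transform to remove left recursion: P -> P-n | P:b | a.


Left-recursive alternatives: P-n, P:b; non-recursive: a
Introduce P': P -> aP', P' -> -nP' | :bP' | ε


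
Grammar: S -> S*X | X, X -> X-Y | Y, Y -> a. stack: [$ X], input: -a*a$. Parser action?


shift '-' to continue X -> X-Y
Action: shift


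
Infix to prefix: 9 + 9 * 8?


'*' binds tighter: tree is (+ 9 (* 9 8))
Prefix: + 9 * 9 8


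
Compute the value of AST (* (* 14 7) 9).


Evaluate inner: (* 14 7) = 98
Evaluate root: (* 98 9) = 882
Result: 882


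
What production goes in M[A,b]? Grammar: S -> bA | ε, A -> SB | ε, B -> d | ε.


For [A, b]: 'b' ∈ FIRST(SB)
Entry: A -> SB


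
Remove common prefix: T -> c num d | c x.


Common prefix: 'c'
Factored: T -> c T', T' -> num d | x


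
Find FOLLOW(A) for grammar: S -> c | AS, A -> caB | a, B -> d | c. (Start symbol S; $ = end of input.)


$ ∈ FOLLOW(S). For each A -> αBβ: add FIRST(β)\{ε} to FOLLOW(B); if β nullable, add FOLLOW(A).
FOLLOW(A) = {a, c}


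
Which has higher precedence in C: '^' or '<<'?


'<<' is shift (level 8); '^' is bitwise XOR (level 4)
Higher level binds tighter
'<<' has higher precedence than '^'


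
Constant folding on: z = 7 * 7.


7 * 7 = 49 at compile time
Optimized: z = 49


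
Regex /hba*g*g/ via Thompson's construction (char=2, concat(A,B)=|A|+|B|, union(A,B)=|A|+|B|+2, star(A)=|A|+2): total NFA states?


Syntax tree has 5 char leaf(s), 0 union(s), 2 star(s)
chars contribute 5×2 = 10; each union adds +2; each star adds +2
Total: 10 + 0 + 4 = 14 states


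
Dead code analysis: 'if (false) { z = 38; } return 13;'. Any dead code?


condition is constant false, so the whole block is unreachable
Dead: 'if (false) { z = 38; }'


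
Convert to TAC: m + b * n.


Break into single-operator statements:
t1 = b * n
t2 = m + t1


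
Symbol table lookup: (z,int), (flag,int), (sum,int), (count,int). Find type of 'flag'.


Lookup 'flag' → type int


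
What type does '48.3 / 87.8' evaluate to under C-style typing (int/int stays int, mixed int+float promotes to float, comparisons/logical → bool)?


Operand types: float / float
Rule: mixed int/float promotes to float; int/int stays int
Result type: float


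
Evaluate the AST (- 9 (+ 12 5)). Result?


Evaluate inner: (+ 12 5) = 17
Evaluate root: (- 9 17) = -8
Result: -8


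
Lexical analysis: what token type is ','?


Pattern: delimiter/punctuation
Type: PUNCTUATION


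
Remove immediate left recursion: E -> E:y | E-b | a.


Left-recursive alternatives: E:y, E-b; non-recursive: a
Introduce E': E -> aE', E' -> :yE' | -bE' | ε


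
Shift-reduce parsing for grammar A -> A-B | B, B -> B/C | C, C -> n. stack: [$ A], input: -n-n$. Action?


shift '-' to continue A -> A-B
Action: shift


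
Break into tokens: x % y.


Scan left to right, longest-match per lexeme
Tokens: ID(x), OP(%), ID(y)


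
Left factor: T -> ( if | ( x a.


Common prefix: '('
Factored: T -> ( T', T' -> if | x a


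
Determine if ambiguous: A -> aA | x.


right-linear, alternatives start with distinct terminals 'a' vs 'x': unique leftmost derivation
Unambiguous


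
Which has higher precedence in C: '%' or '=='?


'%' is multiplicative (level 10); '==' is equality (level 6)
Higher level binds tighter
'%' has higher precedence than '=='


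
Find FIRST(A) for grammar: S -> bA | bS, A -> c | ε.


Per alternative of A: FIRST(c) = {c}; FIRST(ε) = {ε}
FIRST(A) = {c, ε}


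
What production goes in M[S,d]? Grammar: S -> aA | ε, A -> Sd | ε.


For [S, d]: ε is nullable and 'd' ∈ FOLLOW(S)
Entry: S -> ε


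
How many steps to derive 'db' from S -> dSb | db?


Derivation: S => db
Steps: 1


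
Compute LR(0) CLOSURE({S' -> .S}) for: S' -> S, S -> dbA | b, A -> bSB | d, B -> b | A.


Start: S' -> .S
For each item with dot before a nonterminal B, add B -> .γ for every B-production
Closure: [S' -> .S, S -> .dbA, S -> .b]


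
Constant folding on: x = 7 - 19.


7 - 19 = -12 at compile time
Optimized: x = -12


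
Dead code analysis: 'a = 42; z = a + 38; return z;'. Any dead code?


a is read by z's definition; z is returned
No dead code


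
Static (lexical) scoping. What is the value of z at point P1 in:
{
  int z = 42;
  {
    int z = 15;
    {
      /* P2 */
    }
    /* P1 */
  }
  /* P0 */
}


z declared in the same block as P1
z = 15


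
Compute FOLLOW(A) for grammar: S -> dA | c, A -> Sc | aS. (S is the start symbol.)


$ ∈ FOLLOW(S). For each A -> αBβ: add FIRST(β)\{ε} to FOLLOW(B); if β nullable, add FOLLOW(A).
FOLLOW(A) = {$, c}


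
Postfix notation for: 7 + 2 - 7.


Left to right (same or higher precedence on left)
Postfix: 7 2 + 7 -


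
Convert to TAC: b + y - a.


Break into single-operator statements:
t1 = b + y
t2 = t1 - a


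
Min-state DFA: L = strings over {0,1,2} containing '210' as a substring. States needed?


KMP-style automaton: 3 progress states + 1 absorbing accept = 4
Minimal DFA: 4 states


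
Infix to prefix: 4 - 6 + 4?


left-to-right (same/higher precedence on left): tree is (+ (- 4 6) 4)
Prefix: + - 4 6 4


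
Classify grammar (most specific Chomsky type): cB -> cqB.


LHS has context (more than one symbol) and |LHS| ≤ |RHS|
Classification: Type 1 (Context-Sensitive)


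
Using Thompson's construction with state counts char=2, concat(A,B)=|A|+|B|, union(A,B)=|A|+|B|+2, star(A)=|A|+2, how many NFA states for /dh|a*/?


Syntax tree has 3 char leaf(s), 1 union(s), 1 star(s)
chars contribute 3×2 = 6; each union adds +2; each star adds +2
Total: 6 + 2 + 2 = 10 states


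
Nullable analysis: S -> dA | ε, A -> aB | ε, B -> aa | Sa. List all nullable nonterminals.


A nonterminal is nullable iff some alternative derives ε (directly, or every symbol in it is nullable)
Nullable: {A, S}


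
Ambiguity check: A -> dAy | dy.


balanced d^n…y^n: each string has a unique parse
Unambiguous


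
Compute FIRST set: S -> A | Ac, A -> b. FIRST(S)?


Per alternative of S: FIRST(A) = {b}; FIRST(Ac) = {b}
FIRST(S) = {b}


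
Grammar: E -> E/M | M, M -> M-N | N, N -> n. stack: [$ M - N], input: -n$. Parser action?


handle 'M-N' on top
Action: reduce (M -> M-N)


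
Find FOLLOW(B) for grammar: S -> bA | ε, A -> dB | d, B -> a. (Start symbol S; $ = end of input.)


$ ∈ FOLLOW(S). For each A -> αBβ: add FIRST(β)\{ε} to FOLLOW(B); if β nullable, add FOLLOW(A).
FOLLOW(B) = {$}


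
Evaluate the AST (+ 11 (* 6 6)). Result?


Evaluate inner: (* 6 6) = 36
Evaluate root: (+ 11 36) = 47
Result: 47


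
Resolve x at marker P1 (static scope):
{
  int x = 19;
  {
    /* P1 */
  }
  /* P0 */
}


P1's block does not declare x; resolves to the enclosing declaration at depth 0
x = 19


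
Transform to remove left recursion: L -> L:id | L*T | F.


Left-recursive alternatives: L:id, L*T; non-recursive: F
Introduce L': L -> FL', L' -> :idL' | *TL' | ε


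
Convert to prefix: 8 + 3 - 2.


left-to-right (same/higher precedence on left): tree is (- (+ 8 3) 2)
Prefix: - + 8 3 2


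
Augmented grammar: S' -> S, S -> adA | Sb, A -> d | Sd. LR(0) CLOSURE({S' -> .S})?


Start: S' -> .S
For each item with dot before a nonterminal B, add B -> .γ for every B-production
Closure: [S' -> .S, S -> .adA, S -> .Sb]


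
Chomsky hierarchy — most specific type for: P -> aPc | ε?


Single nonterminal LHS, but a^n c^n is not regular
Classification: Type 2 (Context-Free)


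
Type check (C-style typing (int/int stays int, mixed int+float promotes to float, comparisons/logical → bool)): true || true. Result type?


Operand types: bool || bool
Rule: logical operators take bool operands and yield bool
Result type: bool


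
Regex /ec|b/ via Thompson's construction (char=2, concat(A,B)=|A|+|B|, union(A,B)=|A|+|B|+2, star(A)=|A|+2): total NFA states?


Syntax tree has 3 char leaf(s), 1 union(s), 0 star(s)
chars contribute 3×2 = 6; each union adds +2; each star adds +2
Total: 6 + 2 + 0 = 8 states


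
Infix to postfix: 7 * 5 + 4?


Left to right (same or higher precedence on left)
Postfix: 7 5 * 4 +


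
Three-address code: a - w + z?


Break into single-operator statements:
t1 = a - w
t2 = t1 + z


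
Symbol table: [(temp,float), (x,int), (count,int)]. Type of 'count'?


Lookup 'count' → type int


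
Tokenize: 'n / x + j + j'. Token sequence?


Scan left to right, longest-match per lexeme
Tokens: ID(n), OP(/), ID(x), OP(+), ID(j), OP(+), ID(j)


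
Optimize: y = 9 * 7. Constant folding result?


9 * 7 = 63 at compile time
Optimized: y = 63


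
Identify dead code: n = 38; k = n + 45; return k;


n is read by k's definition; k is returned
No dead code


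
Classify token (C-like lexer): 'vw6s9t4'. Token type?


Pattern: letter/underscore followed by alphanumerics, not a keyword
Type: IDENTIFIER


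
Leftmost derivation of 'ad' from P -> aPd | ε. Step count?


Derivation: P => aPd => ad
Steps: 2


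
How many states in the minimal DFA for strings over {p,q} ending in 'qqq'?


Track the longest suffix of input matching a prefix of 'qqq': 4 classes (prefixes of length 0..3)
Minimal DFA: 4 states


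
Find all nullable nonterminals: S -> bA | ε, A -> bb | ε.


A nonterminal is nullable iff some alternative derives ε (directly, or every symbol in it is nullable)
Nullable: {A, S}


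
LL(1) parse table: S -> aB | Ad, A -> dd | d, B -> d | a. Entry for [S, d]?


For [S, d]: 'd' ∈ FIRST(Ad)
Entry: S -> Ad


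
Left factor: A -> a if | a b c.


Common prefix: 'a'
Factored: A -> a A', A' -> if | b c


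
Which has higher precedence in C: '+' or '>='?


'+' is additive (level 9); '>=' is relational (level 7)
Higher level binds tighter
'+' has higher precedence than '>='


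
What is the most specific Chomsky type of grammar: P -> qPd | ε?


Single nonterminal LHS, but q^n d^n is not regular
Classification: Type 2 (Context-Free)


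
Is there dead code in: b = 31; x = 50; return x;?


b is assigned but never read
Dead: 'b = 31'


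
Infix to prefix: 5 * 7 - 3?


left-to-right (same/higher precedence on left): tree is (- (* 5 7) 3)
Prefix: - * 5 7 3


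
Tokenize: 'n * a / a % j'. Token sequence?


Scan left to right, longest-match per lexeme
Tokens: ID(n), OP(*), ID(a), OP(/), ID(a), OP(%), ID(j)


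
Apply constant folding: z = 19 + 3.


19 + 3 = 22 at compile time
Optimized: z = 22


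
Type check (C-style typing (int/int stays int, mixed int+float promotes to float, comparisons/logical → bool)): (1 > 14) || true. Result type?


Operand types: bool || bool
Rule: logical operators take bool operands and yield bool
Result type: bool


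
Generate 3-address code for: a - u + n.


Break into single-operator statements:
t1 = a - u
t2 = t1 + n


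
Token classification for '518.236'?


Pattern: digits with a decimal point
Type: FLOAT_LITERAL


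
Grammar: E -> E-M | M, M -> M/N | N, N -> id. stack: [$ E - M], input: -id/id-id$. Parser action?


handle 'E-M' on top; lookahead ∈ FOLLOW(E) = {-, $}
Action: reduce (E -> E-M)


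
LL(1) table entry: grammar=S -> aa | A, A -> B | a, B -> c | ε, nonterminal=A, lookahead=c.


For [A, c]: 'c' ∈ FIRST(B)
Entry: A -> B


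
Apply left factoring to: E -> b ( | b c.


Common prefix: 'b'
Factored: E -> b E', E' -> ( | c


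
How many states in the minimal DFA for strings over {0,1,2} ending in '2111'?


Track the longest suffix of input matching a prefix of '2111': 5 classes (prefixes of length 0..4)
Minimal DFA: 5 states


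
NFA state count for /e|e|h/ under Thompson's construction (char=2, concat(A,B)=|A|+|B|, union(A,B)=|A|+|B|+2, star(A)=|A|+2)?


Syntax tree has 3 char leaf(s), 2 union(s), 0 star(s)
chars contribute 3×2 = 6; each union adds +2; each star adds +2
Total: 6 + 4 + 0 = 10 states


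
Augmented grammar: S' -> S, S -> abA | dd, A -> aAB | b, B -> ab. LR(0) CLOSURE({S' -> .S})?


Start: S' -> .S
For each item with dot before a nonterminal B, add B -> .γ for every B-production
Closure: [S' -> .S, S -> .abA, S -> .dd]


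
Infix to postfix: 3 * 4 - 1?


Left to right (same or higher precedence on left)
Postfix: 3 4 * 1 -


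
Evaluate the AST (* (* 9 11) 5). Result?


Evaluate inner: (* 9 11) = 99
Evaluate root: (* 99 5) = 495
Result: 495


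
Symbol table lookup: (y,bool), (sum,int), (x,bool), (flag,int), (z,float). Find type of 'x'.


Lookup 'x' → type bool


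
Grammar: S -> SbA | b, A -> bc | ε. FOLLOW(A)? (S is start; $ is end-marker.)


$ ∈ FOLLOW(S). For each A -> αBβ: add FIRST(β)\{ε} to FOLLOW(B); if β nullable, add FOLLOW(A).
FOLLOW(A) = {$, b}


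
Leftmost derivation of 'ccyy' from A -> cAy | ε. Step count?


Derivation: A => cAy => ccAyy => ccyy
Steps: 3


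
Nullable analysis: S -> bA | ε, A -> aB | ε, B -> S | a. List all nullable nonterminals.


A nonterminal is nullable iff some alternative derives ε (directly, or every symbol in it is nullable)
Nullable: {A, B, S}


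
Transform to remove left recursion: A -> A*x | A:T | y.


Left-recursive alternatives: A*x, A:T; non-recursive: y
Introduce A': A -> yA', A' -> *xA' | :TA' | ε


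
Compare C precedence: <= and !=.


'<=' is relational (level 7); '!=' is equality (level 6)
Higher level binds tighter
'<=' has higher precedence than '!='


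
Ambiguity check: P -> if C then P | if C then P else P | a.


dangling else: 'if C then if C then a else a' parses two ways
Ambiguous


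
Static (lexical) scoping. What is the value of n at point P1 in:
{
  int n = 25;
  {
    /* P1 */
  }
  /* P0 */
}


P1's block does not declare n; resolves to the enclosing declaration at depth 0
n = 25


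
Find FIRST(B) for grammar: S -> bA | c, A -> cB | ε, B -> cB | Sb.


Per alternative of B: FIRST(cB) = {c}; FIRST(Sb) = {b, c}
FIRST(B) = {b, c}


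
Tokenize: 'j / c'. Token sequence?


Scan left to right, longest-match per lexeme
Tokens: ID(j), OP(/), ID(c)


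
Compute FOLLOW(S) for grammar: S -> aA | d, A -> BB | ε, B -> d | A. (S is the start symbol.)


$ ∈ FOLLOW(S). For each A -> αBβ: add FIRST(β)\{ε} to FOLLOW(B); if β nullable, add FOLLOW(A).
FOLLOW(S) = {$}


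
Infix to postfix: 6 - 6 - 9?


Left to right (same or higher precedence on left)
Postfix: 6 6 - 9 -


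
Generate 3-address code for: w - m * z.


Break into single-operator statements:
t1 = m * z
t2 = w - t1


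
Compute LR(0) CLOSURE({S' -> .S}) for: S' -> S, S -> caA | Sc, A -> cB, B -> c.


Start: S' -> .S
For each item with dot before a nonterminal B, add B -> .γ for every B-production
Closure: [S' -> .S, S -> .caA, S -> .Sc]


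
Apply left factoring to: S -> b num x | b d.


Common prefix: 'b'
Factored: S -> b S', S' -> num x | d


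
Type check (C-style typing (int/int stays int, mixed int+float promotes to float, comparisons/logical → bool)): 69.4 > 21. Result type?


Operand types: float > int
Rule: comparison yields bool
Result type: bool


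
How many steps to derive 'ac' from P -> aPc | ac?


Derivation: P => ac
Steps: 1


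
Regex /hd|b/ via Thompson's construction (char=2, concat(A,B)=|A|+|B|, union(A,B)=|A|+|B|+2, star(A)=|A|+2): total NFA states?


Syntax tree has 3 char leaf(s), 1 union(s), 0 star(s)
chars contribute 3×2 = 6; each union adds +2; each star adds +2
Total: 6 + 2 + 0 = 8 states


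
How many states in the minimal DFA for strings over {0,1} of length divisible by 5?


Track length mod 5: states 0..4, accept at 0
Minimal DFA: 5 states


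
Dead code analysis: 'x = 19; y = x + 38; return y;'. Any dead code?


x is read by y's definition; y is returned
No dead code


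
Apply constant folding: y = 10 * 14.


10 * 14 = 140 at compile time
Optimized: y = 140


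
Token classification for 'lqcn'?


Pattern: letter/underscore followed by alphanumerics, not a keyword
Type: IDENTIFIER


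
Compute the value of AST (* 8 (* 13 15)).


Evaluate inner: (* 13 15) = 195
Evaluate root: (* 8 195) = 1560
Result: 1560


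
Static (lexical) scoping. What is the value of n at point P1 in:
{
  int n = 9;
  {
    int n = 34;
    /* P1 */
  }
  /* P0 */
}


n declared in the same block as P1
n = 34


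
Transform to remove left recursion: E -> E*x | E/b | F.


Left-recursive alternatives: E*x, E/b; non-recursive: F
Introduce E': E -> FE', E' -> *xE' | /bE' | ε


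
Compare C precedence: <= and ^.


'<=' is relational (level 7); '^' is bitwise XOR (level 4)
Higher level binds tighter
'<=' has higher precedence than '^'


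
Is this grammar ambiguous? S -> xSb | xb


balanced x^n…b^n: each string has a unique parse
Unambiguous


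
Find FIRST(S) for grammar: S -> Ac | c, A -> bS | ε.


Per alternative of S: FIRST(Ac) = {b, c}; FIRST(c) = {c}
FIRST(S) = {b, c}


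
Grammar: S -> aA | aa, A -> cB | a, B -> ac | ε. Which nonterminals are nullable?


A nonterminal is nullable iff some alternative derives ε (directly, or every symbol in it is nullable)
Nullable: {B}


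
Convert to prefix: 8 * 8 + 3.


left-to-right (same/higher precedence on left): tree is (+ (* 8 8) 3)
Prefix: + * 8 8 3


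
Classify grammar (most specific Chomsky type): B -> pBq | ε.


Single nonterminal LHS, but p^n q^n is not regular
Classification: Type 2 (Context-Free)


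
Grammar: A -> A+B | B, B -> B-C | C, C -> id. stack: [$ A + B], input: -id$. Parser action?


'-' can extend B; shift to build B -> B-C
Action: shift


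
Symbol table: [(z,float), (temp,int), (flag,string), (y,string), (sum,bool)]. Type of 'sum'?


Lookup 'sum' → type bool


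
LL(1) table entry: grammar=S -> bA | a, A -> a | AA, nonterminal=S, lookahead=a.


For [S, a]: 'a' ∈ FIRST(a)
Entry: S -> a


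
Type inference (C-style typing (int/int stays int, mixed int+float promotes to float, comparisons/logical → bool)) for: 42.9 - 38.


Operand types: float - int
Rule: mixed int/float promotes to float; int/int stays int
Result type: float


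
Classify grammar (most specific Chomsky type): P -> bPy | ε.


Single nonterminal LHS, but b^n y^n is not regular
Classification: Type 2 (Context-Free)


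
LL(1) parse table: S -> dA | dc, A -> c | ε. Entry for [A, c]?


For [A, c]: 'c' ∈ FIRST(c)
Entry: A -> c


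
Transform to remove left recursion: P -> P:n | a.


Left-recursive alternatives: P:n; non-recursive: a
Introduce P': P -> aP', P' -> :nP' | ε


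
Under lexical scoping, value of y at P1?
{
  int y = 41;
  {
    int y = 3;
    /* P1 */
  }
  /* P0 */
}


y declared in the same block as P1
y = 3


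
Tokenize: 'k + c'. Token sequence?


Scan left to right, longest-match per lexeme
Tokens: ID(k), OP(+), ID(c)


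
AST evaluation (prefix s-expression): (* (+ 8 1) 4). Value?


Evaluate inner: (+ 8 1) = 9
Evaluate root: (* 9 4) = 36
Result: 36


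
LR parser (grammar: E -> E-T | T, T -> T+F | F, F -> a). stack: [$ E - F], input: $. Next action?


'F' (not preceded by T+) is the handle for T -> F
Action: reduce (T -> F)


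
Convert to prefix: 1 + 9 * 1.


'*' binds tighter: tree is (+ 1 (* 9 1))
Prefix: + 1 * 9 1


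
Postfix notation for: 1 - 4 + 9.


Left to right (same or higher precedence on left)
Postfix: 1 4 - 9 +


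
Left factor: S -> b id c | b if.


Common prefix: 'b'
Factored: S -> b S', S' -> id c | if


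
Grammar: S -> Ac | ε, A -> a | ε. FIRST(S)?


Per alternative of S: FIRST(Ac) = {a, c}; FIRST(ε) = {ε}
FIRST(S) = {a, c, ε}


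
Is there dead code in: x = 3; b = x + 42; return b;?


x is read by b's definition; b is returned
No dead code


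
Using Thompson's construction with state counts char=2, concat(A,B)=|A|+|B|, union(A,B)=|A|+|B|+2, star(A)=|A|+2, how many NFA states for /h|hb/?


Syntax tree has 3 char leaf(s), 1 union(s), 0 star(s)
chars contribute 3×2 = 6; each union adds +2; each star adds +2
Total: 6 + 2 + 0 = 8 states


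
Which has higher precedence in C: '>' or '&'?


'>' is relational (level 7); '&' is bitwise AND (level 5)
Higher level binds tighter
'>' has higher precedence than '&'


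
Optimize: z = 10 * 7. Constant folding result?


10 * 7 = 70 at compile time
Optimized: z = 70


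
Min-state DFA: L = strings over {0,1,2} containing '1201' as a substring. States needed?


KMP-style automaton: 4 progress states + 1 absorbing accept = 5
Minimal DFA: 5 states


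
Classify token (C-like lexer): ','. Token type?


Pattern: delimiter/punctuation
Type: PUNCTUATION


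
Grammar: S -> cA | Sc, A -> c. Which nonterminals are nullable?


A nonterminal is nullable iff some alternative derives ε (directly, or every symbol in it is nullable)
Nullable: {}


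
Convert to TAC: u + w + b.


Break into single-operator statements:
t1 = u + w
t2 = t1 + b


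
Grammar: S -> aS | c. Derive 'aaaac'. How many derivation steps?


Derivation: S => aS => aaS => aaaS => aaaaS => aaaac
Steps: 5


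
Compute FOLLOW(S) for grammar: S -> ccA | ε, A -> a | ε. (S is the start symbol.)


$ ∈ FOLLOW(S). For each A -> αBβ: add FIRST(β)\{ε} to FOLLOW(B); if β nullable, add FOLLOW(A).
FOLLOW(S) = {$}


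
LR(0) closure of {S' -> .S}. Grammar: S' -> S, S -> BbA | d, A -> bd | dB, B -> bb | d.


Start: S' -> .S
For each item with dot before a nonterminal B, add B -> .γ for every B-production
Closure: [S' -> .S, S -> .BbA, S -> .d, B -> .bb, B -> .d]


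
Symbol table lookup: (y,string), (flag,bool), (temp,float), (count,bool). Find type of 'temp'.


Lookup 'temp' → type float


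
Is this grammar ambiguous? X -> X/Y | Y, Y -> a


precedence layered via separate nonterminal Y: deterministic
Unambiguous


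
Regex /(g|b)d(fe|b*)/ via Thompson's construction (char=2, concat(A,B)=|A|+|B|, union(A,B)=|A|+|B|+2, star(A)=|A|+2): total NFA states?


Syntax tree has 6 char leaf(s), 2 union(s), 1 star(s)
chars contribute 6×2 = 12; each union adds +2; each star adds +2
Total: 12 + 4 + 2 = 18 states


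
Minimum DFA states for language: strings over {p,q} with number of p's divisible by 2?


Track (count of p) mod 2: states 0..1, accept at 0
Minimal DFA: 2 states


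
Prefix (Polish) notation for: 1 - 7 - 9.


left-to-right (same/higher precedence on left): tree is (- (- 1 7) 9)
Prefix: - - 1 7 9


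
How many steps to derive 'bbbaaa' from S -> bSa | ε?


Derivation: S => bSa => bbSaa => bbbSaaa => bbbaaa
Steps: 4


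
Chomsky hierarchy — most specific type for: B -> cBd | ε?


Single nonterminal LHS, but c^n d^n is not regular
Classification: Type 2 (Context-Free)


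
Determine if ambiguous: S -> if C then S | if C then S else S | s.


dangling else: 'if C then if C then s else s' parses two ways
Ambiguous


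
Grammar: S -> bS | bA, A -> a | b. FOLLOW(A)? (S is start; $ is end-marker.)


$ ∈ FOLLOW(S). For each A -> αBβ: add FIRST(β)\{ε} to FOLLOW(B); if β nullable, add FOLLOW(A).
FOLLOW(A) = {$}


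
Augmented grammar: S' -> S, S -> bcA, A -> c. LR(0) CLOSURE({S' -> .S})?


Start: S' -> .S
For each item with dot before a nonterminal B, add B -> .γ for every B-production
Closure: [S' -> .S, S -> .bcA]


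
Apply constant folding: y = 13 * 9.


13 * 9 = 117 at compile time
Optimized: y = 117


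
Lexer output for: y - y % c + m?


Scan left to right, longest-match per lexeme
Tokens: ID(y), OP(-), ID(y), OP(%), ID(c), OP(+), ID(m)


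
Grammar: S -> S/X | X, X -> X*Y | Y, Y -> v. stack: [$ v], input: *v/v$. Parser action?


'v' on top is the handle for Y -> v
Action: reduce (Y -> v)


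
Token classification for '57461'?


Pattern: digits only
Type: INTEGER_LITERAL


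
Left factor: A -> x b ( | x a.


Common prefix: 'x'
Factored: A -> x A', A' -> b ( | a


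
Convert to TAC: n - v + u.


Break into single-operator statements:
t1 = n - v
t2 = t1 + u


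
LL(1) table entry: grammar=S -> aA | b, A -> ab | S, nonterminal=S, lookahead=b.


For [S, b]: 'b' ∈ FIRST(b)
Entry: S -> b


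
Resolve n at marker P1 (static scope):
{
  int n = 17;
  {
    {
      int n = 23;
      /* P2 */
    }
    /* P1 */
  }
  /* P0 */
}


P1's block does not declare n; resolves to the enclosing declaration at depth 0
n = 17
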